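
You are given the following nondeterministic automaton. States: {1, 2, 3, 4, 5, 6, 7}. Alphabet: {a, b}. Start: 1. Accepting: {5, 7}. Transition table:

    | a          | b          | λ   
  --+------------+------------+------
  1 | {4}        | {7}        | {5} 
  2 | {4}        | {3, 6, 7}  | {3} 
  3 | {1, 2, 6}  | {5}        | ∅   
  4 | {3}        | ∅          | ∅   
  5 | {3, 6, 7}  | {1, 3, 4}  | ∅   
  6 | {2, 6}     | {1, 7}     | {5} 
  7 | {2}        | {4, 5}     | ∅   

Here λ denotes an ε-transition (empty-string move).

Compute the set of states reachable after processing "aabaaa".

{1, 2, 3, 4, 5, 6, 7}

Start: ε-closure({1}) = {1, 5}.
Read 'a': 1→{4}, 5→{3, 6, 7}; union {3, 4, 6, 7}; ε-closure = {3, 4, 5, 6, 7}.
Read 'a': 3→{1, 2, 6}, 4→{3}, 5→{3, 6, 7}, 6→{2, 6}, 7→{2}; union {1, 2, 3, 6, 7}; ε-closure = {1, 2, 3, 5, 6, 7}.
Read 'b': 1→{7}, 2→{3, 6, 7}, 3→{5}, 5→{1, 3, 4}, 6→{1, 7}, 7→{4, 5}; now {1, 3, 4, 5, 6, 7}.
Read 'a': 1→{4}, 3→{1, 2, 6}, 4→{3}, 5→{3, 6, 7}, 6→{2, 6}, 7→{2}; union {1, 2, 3, 4, 6, 7}; ε-closure = {1, 2, 3, 4, 5, 6, 7}.
Read 'a': 1→{4}, 2→{4}, 3→{1, 2, 6}, 4→{3}, 5→{3, 6, 7}, 6→{2, 6}, 7→{2}; union {1, 2, 3, 4, 6, 7}; ε-closure = {1, 2, 3, 4, 5, 6, 7}.
Read 'a': 1→{4}, 2→{4}, 3→{1, 2, 6}, 4→{3}, 5→{3, 6, 7}, 6→{2, 6}, 7→{2}; union {1, 2, 3, 4, 6, 7}; ε-closure = {1, 2, 3, 4, 5, 6, 7}.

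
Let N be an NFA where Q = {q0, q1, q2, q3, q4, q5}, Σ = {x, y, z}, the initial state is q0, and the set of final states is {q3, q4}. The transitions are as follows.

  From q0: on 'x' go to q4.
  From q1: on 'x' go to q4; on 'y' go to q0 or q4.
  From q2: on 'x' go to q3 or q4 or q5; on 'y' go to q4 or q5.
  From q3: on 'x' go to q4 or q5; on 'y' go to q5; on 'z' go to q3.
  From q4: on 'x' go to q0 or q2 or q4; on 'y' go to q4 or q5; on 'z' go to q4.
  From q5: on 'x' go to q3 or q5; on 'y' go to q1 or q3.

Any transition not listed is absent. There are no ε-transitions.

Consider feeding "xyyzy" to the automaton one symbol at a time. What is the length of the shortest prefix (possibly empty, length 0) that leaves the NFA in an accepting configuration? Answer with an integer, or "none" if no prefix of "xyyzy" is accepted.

Start in {q0}.
Read 'x': {q0} → {q4}.
None of the earlier sets intersect F, but {q4} does.

1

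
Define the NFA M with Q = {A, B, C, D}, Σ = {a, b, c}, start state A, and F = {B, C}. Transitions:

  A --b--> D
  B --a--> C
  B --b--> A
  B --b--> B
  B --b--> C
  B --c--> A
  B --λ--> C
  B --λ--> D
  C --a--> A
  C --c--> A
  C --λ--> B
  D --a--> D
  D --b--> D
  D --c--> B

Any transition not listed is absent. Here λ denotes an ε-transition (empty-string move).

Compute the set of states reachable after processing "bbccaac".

{A, B, C, D}

Start in {A}.
Read 'b': {A} → {D}.
Read 'b': {D} → {D}.
Read 'c': {D} → {B, C, D}.
Read 'c': {B, C, D} → {A, B, C, D}.
Read 'a': {A, B, C, D} → {A, B, C, D}.
Read 'a': {A, B, C, D} → {A, B, C, D}.
Read 'c': {A, B, C, D} → {A, B, C, D}.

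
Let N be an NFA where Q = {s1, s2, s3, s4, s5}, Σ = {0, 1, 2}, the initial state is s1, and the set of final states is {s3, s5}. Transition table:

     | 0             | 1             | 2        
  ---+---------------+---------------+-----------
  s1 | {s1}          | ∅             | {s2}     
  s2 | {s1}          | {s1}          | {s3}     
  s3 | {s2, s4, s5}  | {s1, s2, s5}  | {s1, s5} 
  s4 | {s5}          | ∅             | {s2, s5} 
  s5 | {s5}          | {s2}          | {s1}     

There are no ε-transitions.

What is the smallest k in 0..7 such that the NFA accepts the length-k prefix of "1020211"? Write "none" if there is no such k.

none

Start in {s1}.
Read '1': s1→∅; now ∅.
The set is empty and remains empty for the remaining 6 symbols.
No reachable set along the way intersects F.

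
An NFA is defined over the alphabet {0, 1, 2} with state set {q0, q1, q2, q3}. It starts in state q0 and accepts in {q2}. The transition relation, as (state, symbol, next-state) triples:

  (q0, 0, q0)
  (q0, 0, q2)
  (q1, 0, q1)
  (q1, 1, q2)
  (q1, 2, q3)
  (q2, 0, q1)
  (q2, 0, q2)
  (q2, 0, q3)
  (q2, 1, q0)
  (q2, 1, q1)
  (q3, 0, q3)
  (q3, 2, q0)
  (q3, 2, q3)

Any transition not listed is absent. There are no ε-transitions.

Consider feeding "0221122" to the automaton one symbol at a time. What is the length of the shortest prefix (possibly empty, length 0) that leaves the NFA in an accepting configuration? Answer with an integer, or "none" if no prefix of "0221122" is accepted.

Start in {q0}.
Read '0': q0→{q0, q2}; now {q0, q2}.
None of the earlier sets intersect F, but {q0, q2} does.

1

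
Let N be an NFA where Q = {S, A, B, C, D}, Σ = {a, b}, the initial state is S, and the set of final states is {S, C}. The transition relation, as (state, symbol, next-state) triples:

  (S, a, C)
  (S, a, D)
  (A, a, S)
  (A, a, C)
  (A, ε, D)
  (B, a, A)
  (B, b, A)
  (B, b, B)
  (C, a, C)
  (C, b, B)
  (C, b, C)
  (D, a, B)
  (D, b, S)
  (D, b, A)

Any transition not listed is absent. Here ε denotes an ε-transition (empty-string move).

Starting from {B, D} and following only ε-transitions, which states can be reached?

{B, D}

Begin with {B, D}.
No ε-moves leave this set, so the closure equals the set itself.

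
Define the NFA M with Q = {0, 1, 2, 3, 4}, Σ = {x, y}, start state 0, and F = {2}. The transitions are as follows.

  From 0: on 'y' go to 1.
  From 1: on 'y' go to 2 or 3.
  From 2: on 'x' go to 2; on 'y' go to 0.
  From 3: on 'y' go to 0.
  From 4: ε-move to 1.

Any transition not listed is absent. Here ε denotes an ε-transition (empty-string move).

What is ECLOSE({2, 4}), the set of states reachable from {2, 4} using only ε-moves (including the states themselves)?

{1, 2, 4}

Begin with {2, 4}.
ε-move 4 → 1; add 1.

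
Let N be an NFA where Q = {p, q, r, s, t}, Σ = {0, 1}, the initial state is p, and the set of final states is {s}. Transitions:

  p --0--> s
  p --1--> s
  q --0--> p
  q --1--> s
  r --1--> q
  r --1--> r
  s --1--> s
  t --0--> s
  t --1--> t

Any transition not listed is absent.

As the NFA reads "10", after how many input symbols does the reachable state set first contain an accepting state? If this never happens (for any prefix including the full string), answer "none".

Start in {p}.
Read '1': {p} → {s}.
None of the earlier sets intersect F, but {s} does.

1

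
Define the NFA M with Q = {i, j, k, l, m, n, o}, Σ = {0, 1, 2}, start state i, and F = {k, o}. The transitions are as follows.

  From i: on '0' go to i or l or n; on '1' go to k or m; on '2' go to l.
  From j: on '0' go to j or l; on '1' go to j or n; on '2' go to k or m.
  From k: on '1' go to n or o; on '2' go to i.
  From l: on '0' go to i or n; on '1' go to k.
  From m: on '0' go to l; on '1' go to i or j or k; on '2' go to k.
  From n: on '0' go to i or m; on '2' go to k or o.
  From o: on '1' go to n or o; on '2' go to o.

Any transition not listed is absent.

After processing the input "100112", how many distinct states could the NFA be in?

Start in {i}.
Read '1': {i} → {k, m}.
Read '0': {k, m} → {l}.
Read '0': {l} → {i, n}.
Read '1': {i, n} → {k, m}.
Read '1': {k, m} → {i, j, k, n, o}.
Read '2': {i, j, k, n, o} → {i, k, l, m, o}.
That set has 5 states.

5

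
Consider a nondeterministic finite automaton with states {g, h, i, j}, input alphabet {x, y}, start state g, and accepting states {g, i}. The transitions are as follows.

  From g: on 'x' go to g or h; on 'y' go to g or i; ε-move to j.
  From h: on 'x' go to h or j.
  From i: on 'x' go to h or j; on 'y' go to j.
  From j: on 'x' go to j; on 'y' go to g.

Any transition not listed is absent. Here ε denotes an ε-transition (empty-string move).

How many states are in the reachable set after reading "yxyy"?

Start: ε-closure({g}) = {g, j}.
Read 'y': g→{g, i}, j→{g}; union {g, i}; ε-closure = {g, i, j}.
Read 'x': g→{g, h}, i→{h, j}, j→{j}; now {g, h, j}.
Read 'y': g→{g, i}, h→∅, j→{g}; union {g, i}; ε-closure = {g, i, j}.
Read 'y': g→{g, i}, i→{j}, j→{g}; now {g, i, j}.
That set has 3 states.

3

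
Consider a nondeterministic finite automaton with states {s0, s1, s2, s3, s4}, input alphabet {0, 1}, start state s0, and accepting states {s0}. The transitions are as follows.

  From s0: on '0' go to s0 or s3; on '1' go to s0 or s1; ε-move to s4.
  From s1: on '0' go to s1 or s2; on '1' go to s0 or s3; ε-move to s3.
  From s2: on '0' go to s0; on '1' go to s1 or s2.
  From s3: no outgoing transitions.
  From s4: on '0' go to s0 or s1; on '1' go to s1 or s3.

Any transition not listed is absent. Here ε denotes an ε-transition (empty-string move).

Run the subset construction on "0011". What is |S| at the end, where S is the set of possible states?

5

Start: ε-closure({s0}) = {s0, s4}.
Read '0': s0→{s0, s3}, s4→{s0, s1}; union {s0, s1, s3}; ε-closure = {s0, s1, s3, s4}.
Read '0': s0→{s0, s3}, s1→{s1, s2}, s3→∅, s4→{s0, s1}; union {s0, s1, s2, s3}; ε-closure = {s0, s1, s2, s3, s4}.
Read '1': s0→{s0, s1}, s1→{s0, s3}, s2→{s1, s2}, s3→∅, s4→{s1, s3}; union {s0, s1, s2, s3}; ε-closure = {s0, s1, s2, s3, s4}.
Read '1': s0→{s0, s1}, s1→{s0, s3}, s2→{s1, s2}, s3→∅, s4→{s1, s3}; union {s0, s1, s2, s3}; ε-closure = {s0, s1, s2, s3, s4}.
That set has 5 states.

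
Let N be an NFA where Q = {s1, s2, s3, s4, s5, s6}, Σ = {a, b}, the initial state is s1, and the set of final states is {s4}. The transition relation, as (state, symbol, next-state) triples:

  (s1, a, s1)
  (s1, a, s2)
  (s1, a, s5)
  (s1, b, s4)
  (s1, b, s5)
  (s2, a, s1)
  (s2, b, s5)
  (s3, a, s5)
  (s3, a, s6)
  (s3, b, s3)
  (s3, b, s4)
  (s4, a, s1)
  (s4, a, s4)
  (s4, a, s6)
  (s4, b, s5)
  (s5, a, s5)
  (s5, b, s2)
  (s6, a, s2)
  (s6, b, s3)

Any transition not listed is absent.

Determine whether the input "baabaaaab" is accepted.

Yes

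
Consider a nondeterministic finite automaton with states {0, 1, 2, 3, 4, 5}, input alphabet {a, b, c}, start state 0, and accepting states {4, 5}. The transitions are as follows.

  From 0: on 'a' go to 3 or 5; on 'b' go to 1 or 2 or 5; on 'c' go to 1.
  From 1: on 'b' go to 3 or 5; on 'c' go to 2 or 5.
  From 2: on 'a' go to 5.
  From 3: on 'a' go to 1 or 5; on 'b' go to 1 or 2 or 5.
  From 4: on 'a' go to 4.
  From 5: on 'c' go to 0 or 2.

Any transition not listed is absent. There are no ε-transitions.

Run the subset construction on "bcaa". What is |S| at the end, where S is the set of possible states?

2

Start in {0}.
Read 'b': {0} → {1, 2, 5}.
Read 'c': {1, 2, 5} → {0, 2, 5}.
Read 'a': {0, 2, 5} → {3, 5}.
Read 'a': {3, 5} → {1, 5}.
That set has 2 states.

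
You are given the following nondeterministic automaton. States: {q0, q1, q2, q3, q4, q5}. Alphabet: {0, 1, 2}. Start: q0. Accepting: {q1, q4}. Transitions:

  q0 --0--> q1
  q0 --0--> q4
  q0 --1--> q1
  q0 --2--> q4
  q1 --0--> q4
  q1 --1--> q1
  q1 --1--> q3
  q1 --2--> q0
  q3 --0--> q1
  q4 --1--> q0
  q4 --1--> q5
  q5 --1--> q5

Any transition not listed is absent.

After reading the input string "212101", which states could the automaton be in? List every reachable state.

Start in {q0}.
Read '2': q0→{q4}; now {q4}.
Read '1': q4→{q0, q5}; now {q0, q5}.
Read '2': q0→{q4}, q5→∅; now {q4}.
Read '1': q4→{q0, q5}; now {q0, q5}.
Read '0': q0→{q1, q4}, q5→∅; now {q1, q4}.
Read '1': q1→{q1, q3}, q4→{q0, q5}; now {q0, q1, q3, q5}.

{q0, q1, q3, q5}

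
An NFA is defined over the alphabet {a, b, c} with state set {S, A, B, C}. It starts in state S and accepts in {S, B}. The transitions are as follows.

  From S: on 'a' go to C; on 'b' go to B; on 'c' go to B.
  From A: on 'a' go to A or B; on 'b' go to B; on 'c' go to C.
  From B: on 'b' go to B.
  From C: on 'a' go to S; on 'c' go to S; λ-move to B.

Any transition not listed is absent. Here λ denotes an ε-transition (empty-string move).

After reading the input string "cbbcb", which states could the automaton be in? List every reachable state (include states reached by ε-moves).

∅

Start in {S}.
Read 'c': S→{B}; now {B}.
Read 'b': B→{B}; now {B}.
Read 'b': B→{B}; now {B}.
Read 'c': B→∅; now ∅.
The set is empty and remains empty for the remaining 1 symbol.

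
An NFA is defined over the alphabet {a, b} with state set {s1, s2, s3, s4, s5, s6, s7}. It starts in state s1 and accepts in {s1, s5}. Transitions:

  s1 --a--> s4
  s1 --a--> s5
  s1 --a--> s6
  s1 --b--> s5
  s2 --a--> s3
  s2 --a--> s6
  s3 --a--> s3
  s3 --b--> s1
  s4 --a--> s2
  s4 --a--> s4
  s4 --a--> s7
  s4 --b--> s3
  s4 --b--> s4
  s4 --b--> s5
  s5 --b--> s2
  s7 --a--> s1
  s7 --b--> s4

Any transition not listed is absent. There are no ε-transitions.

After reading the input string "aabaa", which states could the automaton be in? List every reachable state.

{s1, s2, s3, s4, s6, s7}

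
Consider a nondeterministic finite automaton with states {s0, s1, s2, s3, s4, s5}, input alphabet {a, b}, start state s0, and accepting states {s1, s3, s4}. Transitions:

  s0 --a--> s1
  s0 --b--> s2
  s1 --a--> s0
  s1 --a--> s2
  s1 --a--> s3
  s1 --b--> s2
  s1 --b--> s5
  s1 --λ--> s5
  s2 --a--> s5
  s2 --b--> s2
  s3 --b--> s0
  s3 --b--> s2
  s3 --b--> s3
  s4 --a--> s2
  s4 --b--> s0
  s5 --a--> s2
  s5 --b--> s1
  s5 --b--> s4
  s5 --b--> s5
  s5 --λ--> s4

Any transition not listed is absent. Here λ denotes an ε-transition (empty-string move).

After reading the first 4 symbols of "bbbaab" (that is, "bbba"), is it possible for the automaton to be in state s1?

Start in {s0}.
Read 'b': s0→{s2}; now {s2}.
Read 'b': s2→{s2}; now {s2}.
Read 'b': s2→{s2}; now {s2}.
Read 'a': s2→{s5}; union {s5}; ε-closure = {s4, s5}.
State s1 is not in {s4, s5}.

No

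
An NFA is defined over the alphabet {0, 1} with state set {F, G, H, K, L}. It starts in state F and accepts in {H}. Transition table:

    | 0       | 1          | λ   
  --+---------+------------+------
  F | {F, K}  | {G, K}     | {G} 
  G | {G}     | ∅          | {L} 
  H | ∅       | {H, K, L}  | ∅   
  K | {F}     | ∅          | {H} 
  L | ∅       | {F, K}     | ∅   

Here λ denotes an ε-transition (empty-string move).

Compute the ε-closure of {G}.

{G, L}

Begin with {G}.
ε-move G → L; add L.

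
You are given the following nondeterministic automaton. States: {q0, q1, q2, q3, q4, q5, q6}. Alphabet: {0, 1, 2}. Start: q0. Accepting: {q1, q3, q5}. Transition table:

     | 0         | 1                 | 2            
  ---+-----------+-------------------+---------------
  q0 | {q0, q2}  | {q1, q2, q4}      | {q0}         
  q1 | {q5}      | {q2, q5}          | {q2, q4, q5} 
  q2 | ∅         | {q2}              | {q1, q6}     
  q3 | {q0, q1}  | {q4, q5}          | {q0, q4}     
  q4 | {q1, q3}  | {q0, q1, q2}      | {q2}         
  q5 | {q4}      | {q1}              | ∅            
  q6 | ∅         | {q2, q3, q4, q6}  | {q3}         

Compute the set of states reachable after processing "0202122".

Start in {q0}.
Read '0': q0→{q0, q2}; now {q0, q2}.
Read '2': q0→{q0}, q2→{q1, q6}; now {q0, q1, q6}.
Read '0': q0→{q0, q2}, q1→{q5}, q6→∅; now {q0, q2, q5}.
Read '2': q0→{q0}, q2→{q1, q6}, q5→∅; now {q0, q1, q6}.
Read '1': q0→{q1, q2, q4}, q1→{q2, q5}, q6→{q2, q3, q4, q6}; now {q1, q2, q3, q4, q5, q6}.
Read '2': q1→{q2, q4, q5}, q2→{q1, q6}, q3→{q0, q4}, q4→{q2}, q5→∅, q6→{q3}; now {q0, q1, q2, q3, q4, q5, q6}.
Read '2': q0→{q0}, q1→{q2, q4, q5}, q2→{q1, q6}, q3→{q0, q4}, q4→{q2}, q5→∅, q6→{q3}; now {q0, q1, q2, q3, q4, q5, q6}.

{q0, q1, q2, q3, q4, q5, q6}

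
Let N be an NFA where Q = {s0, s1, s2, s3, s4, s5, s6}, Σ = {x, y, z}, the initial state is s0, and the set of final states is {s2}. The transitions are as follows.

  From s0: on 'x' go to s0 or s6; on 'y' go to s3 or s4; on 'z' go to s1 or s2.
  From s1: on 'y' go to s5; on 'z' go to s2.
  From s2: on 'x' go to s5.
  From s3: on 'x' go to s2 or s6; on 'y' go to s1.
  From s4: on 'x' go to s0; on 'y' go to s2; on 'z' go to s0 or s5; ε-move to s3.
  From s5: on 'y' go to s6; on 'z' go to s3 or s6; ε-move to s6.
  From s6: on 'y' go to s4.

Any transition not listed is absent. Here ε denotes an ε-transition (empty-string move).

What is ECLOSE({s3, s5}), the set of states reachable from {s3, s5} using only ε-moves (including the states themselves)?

{s3, s5, s6}

Begin with {s3, s5}.
ε-move s5 → s6; add s6.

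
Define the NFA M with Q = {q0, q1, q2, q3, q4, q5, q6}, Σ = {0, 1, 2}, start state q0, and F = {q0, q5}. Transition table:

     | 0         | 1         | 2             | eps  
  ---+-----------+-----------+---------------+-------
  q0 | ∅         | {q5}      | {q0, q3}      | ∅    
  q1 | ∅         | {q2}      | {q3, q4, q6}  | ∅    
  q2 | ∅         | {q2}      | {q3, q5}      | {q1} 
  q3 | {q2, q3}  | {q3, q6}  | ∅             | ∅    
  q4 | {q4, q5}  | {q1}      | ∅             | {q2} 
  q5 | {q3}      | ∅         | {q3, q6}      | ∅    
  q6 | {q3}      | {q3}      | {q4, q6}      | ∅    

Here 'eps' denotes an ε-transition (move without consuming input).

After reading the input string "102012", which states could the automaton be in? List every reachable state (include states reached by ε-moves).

∅

Start in {q0}.
Read '1': {q0} → {q5}.
Read '0': {q5} → {q3}.
Read '2': {q3} → ∅.
The set is empty and remains empty for the remaining 3 symbols.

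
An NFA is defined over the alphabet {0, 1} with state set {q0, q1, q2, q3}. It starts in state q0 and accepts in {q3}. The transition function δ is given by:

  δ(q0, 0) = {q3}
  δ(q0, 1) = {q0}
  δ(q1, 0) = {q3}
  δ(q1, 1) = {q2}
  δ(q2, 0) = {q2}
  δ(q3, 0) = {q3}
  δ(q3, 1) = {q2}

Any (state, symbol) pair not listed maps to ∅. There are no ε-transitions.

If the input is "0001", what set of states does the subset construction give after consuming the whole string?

{q2}

Start in {q0}.
Read '0': q0→{q3}; now {q3}.
Read '0': q3→{q3}; now {q3}.
Read '0': q3→{q3}; now {q3}.
Read '1': q3→{q2}; now {q2}.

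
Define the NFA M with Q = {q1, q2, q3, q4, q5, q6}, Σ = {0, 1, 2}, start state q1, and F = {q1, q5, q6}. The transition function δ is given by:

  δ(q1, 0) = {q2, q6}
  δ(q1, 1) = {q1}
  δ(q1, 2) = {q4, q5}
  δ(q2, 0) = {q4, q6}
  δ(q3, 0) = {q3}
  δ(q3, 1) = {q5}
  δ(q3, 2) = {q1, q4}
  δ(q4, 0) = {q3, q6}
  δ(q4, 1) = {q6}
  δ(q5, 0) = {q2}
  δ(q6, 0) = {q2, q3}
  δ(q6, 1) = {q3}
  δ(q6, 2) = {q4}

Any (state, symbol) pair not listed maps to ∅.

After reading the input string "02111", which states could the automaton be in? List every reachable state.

{q5}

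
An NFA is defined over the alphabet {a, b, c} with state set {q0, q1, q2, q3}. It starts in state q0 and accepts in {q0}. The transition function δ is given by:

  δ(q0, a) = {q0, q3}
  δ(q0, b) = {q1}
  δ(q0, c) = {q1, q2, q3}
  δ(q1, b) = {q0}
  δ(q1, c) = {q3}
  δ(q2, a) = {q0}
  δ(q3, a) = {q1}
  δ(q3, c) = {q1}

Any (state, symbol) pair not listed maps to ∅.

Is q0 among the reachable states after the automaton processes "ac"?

No

Start in {q0}.
Read 'a': q0→{q0, q3}; now {q0, q3}.
Read 'c': q0→{q1, q2, q3}, q3→{q1}; now {q1, q2, q3}.
State q0 is not in {q1, q2, q3}.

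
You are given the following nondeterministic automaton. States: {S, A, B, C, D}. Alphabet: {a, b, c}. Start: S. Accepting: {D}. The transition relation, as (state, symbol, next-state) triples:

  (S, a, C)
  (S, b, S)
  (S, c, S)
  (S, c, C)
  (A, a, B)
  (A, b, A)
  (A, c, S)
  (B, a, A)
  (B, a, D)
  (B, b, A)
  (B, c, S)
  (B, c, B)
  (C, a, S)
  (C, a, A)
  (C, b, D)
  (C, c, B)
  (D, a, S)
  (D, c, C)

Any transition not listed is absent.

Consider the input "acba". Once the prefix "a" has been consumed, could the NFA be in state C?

Start in {S}.
Read 'a': {S} → {C}.
State C is in {C}.

Yes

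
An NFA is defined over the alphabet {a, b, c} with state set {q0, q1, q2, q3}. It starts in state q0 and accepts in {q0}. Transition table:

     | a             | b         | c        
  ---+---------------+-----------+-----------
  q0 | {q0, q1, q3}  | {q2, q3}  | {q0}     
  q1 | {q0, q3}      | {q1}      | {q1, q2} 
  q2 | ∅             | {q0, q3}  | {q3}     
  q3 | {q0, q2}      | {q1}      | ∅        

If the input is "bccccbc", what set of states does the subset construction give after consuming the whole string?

∅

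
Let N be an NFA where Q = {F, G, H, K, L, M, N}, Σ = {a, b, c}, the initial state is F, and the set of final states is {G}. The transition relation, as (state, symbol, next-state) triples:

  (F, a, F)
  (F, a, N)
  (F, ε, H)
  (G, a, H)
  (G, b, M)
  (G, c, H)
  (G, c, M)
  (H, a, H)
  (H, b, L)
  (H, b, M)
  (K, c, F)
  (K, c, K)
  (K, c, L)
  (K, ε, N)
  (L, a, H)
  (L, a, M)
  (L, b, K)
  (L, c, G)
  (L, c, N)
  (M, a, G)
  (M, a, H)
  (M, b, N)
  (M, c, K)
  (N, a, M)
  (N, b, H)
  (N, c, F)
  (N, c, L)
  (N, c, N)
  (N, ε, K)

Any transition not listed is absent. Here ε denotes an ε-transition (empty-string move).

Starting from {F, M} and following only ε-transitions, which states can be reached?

Begin with {F, M}.
ε-move F → H; add H.

{F, H, M}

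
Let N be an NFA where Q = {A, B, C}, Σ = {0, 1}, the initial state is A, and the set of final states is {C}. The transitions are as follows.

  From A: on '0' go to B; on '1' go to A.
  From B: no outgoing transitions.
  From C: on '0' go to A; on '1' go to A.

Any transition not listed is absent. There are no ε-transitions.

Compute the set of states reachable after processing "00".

∅

Start in {A}.
Read '0': A→{B}; now {B}.
Read '0': B→∅; now ∅.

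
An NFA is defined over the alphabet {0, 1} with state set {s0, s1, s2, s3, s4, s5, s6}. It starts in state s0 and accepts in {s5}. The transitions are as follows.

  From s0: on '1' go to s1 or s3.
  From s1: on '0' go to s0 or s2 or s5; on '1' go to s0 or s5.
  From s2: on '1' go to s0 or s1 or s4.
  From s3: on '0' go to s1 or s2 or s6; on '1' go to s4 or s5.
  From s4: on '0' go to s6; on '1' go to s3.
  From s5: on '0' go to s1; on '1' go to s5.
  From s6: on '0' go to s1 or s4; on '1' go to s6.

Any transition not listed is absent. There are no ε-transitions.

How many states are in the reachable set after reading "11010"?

2

Start in {s0}.
Read '1': s0→{s1, s3}; now {s1, s3}.
Read '1': s1→{s0, s5}, s3→{s4, s5}; now {s0, s4, s5}.
Read '0': s0→∅, s4→{s6}, s5→{s1}; now {s1, s6}.
Read '1': s1→{s0, s5}, s6→{s6}; now {s0, s5, s6}.
Read '0': s0→∅, s5→{s1}, s6→{s1, s4}; now {s1, s4}.
That set has 2 states.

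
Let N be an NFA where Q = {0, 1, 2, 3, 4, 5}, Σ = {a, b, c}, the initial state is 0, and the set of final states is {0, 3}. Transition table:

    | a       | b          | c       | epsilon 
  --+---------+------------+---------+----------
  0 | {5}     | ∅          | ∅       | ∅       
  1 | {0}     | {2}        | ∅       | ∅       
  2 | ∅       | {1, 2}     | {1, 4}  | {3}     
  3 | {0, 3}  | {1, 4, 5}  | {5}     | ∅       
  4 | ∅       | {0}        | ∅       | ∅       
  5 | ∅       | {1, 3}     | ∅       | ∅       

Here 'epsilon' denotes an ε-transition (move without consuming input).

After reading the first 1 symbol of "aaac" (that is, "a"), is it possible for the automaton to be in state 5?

Yes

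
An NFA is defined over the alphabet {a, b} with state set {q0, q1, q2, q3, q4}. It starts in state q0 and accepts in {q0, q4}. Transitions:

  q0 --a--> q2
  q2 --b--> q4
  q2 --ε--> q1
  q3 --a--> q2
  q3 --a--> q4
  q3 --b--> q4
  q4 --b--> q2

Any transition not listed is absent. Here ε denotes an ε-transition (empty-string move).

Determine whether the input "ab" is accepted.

Start in {q0}.
Read 'a': q0→{q2}; union {q2}; ε-closure = {q1, q2}.
Read 'b': q1→∅, q2→{q4}; now {q4}.
The final set {q4} contains the accepting state q4.

Yes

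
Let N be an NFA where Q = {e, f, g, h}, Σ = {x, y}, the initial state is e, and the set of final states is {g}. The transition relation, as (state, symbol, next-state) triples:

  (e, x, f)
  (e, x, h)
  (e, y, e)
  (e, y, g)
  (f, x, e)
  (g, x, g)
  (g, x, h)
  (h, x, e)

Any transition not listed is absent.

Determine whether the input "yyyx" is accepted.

Yes

Start in {e}.
Read 'y': e→{e, g}; now {e, g}.
Read 'y': e→{e, g}, g→∅; now {e, g}.
Read 'y': e→{e, g}, g→∅; now {e, g}.
Read 'x': e→{f, h}, g→{g, h}; now {f, g, h}.
The final set {f, g, h} contains the accepting state g.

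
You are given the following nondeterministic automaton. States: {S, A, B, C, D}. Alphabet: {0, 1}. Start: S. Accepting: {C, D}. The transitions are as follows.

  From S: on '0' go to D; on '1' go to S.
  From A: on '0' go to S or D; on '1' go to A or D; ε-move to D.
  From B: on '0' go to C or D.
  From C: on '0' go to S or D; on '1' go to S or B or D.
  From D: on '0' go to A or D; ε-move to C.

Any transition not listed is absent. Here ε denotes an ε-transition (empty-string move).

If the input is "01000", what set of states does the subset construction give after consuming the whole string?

{S, A, C, D}

Start in {S}.
Read '0': {S} → {C, D}.
Read '1': {C, D} → {S, B, C, D}.
Read '0': {S, B, C, D} → {S, A, C, D}.
Read '0': {S, A, C, D} → {S, A, C, D}.
Read '0': {S, A, C, D} → {S, A, C, D}.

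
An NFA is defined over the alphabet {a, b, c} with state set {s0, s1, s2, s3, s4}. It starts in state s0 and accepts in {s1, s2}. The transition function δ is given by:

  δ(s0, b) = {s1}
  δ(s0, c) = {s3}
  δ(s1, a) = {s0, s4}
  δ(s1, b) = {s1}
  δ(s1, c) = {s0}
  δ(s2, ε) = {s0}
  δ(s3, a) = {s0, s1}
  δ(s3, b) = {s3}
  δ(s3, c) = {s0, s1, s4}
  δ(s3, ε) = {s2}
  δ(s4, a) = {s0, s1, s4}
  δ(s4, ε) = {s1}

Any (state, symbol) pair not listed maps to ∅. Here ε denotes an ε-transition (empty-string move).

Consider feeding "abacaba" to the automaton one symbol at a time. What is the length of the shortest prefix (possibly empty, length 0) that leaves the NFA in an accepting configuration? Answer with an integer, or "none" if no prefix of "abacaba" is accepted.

none

Start in {s0}.
Read 'a': s0→∅; now ∅.
The set is empty and remains empty for the remaining 6 symbols.
No reachable set along the way intersects F.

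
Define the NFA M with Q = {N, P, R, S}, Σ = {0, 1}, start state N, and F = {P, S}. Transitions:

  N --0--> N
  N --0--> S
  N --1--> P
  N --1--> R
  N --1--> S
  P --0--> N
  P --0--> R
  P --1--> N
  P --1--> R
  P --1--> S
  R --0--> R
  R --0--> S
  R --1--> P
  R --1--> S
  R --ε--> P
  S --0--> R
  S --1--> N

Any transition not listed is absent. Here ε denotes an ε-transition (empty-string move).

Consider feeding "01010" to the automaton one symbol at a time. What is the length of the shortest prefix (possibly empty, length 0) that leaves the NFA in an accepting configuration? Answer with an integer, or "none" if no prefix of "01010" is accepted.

Start in {N}.
Read '0': N→{N, S}; now {N, S}.
None of the earlier sets intersect F, but {N, S} does.

1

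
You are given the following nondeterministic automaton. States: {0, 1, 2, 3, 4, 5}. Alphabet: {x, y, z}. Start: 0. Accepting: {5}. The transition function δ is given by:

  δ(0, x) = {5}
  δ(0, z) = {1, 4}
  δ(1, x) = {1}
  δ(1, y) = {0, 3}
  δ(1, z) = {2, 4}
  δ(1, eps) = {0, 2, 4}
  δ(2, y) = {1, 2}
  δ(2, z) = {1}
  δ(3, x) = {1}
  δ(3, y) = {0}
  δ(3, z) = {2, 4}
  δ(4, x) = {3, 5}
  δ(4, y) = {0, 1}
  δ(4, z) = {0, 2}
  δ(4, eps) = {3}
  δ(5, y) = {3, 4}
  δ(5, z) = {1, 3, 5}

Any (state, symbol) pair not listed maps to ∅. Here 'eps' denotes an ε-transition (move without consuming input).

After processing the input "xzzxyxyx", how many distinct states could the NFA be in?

Start in {0}.
Read 'x': {0} → {5}.
Read 'z': {5} → {0, 1, 2, 3, 4, 5}.
Read 'z': {0, 1, 2, 3, 4, 5} → {0, 1, 2, 3, 4, 5}.
Read 'x': {0, 1, 2, 3, 4, 5} → {0, 1, 2, 3, 4, 5}.
Read 'y': {0, 1, 2, 3, 4, 5} → {0, 1, 2, 3, 4}.
Read 'x': {0, 1, 2, 3, 4} → {0, 1, 2, 3, 4, 5}.
Read 'y': {0, 1, 2, 3, 4, 5} → {0, 1, 2, 3, 4}.
Read 'x': {0, 1, 2, 3, 4} → {0, 1, 2, 3, 4, 5}.
That set has 6 states.

6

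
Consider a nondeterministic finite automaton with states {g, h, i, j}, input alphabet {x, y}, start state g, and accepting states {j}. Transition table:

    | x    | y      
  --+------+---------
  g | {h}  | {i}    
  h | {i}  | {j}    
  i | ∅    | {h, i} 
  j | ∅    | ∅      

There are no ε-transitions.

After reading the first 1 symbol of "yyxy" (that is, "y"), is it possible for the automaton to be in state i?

Yes

Start in {g}.
Read 'y': g→{i}; now {i}.
State i is in {i}.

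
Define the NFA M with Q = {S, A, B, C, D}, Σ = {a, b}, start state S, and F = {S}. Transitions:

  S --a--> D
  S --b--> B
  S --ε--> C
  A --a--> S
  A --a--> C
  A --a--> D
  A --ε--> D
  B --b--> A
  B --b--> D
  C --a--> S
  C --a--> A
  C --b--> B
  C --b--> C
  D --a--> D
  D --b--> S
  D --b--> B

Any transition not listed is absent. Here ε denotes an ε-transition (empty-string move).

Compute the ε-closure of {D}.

{D}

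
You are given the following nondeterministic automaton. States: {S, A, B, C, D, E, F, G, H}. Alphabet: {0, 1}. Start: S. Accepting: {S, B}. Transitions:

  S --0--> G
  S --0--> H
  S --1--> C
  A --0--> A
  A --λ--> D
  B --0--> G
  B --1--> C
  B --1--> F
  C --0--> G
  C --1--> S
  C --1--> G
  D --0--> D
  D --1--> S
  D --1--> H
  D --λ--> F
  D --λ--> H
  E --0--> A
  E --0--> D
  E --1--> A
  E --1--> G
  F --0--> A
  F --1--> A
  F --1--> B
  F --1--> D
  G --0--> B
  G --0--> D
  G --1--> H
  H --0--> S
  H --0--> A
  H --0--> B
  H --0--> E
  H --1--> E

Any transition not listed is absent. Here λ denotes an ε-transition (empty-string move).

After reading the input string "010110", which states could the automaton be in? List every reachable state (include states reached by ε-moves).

{S, A, B, D, E, F, G, H}

Start in {S}.
Read '0': {S} → {G, H}.
Read '1': {G, H} → {E, H}.
Read '0': {E, H} → {S, A, B, D, E, F, H}.
Read '1': {S, A, B, D, E, F, H} → {S, A, B, C, D, E, F, G, H}.
Read '1': {S, A, B, C, D, E, F, G, H} → {S, A, B, C, D, E, F, G, H}.
Read '0': {S, A, B, C, D, E, F, G, H} → {S, A, B, D, E, F, G, H}.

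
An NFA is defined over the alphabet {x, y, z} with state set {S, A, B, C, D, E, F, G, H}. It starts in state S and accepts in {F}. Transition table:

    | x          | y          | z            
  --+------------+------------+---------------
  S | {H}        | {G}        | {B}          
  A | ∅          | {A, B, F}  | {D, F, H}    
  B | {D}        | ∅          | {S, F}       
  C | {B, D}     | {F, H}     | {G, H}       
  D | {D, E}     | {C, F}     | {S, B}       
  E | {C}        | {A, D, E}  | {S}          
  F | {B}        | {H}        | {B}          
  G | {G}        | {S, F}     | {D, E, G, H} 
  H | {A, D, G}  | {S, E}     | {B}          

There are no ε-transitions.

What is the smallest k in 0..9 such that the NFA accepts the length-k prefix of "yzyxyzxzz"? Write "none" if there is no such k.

3

Start in {S}.
Read 'y': S→{G}; now {G}.
Read 'z': G→{D, E, G, H}; now {D, E, G, H}.
Read 'y': D→{C, F}, E→{A, D, E}, G→{S, F}, H→{S, E}; now {S, A, C, D, E, F}.
None of the earlier sets intersect F, but {S, A, C, D, E, F} does.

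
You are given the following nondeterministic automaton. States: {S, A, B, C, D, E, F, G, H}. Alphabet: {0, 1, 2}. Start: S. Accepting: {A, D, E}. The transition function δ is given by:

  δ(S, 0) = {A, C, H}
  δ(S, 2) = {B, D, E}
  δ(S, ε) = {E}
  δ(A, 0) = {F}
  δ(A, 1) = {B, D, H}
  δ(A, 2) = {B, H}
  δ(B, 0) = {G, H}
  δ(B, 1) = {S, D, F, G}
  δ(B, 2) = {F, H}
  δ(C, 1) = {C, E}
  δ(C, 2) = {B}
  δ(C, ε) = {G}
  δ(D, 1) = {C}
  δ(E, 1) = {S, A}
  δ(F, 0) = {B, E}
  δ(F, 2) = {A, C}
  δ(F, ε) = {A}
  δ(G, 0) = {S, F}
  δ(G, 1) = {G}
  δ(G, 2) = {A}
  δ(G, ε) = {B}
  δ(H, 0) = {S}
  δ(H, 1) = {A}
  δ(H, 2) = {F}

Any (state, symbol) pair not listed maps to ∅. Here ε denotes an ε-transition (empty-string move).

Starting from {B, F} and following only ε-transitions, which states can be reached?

Begin with {B, F}.
ε-move F → A; add A.

{A, B, F}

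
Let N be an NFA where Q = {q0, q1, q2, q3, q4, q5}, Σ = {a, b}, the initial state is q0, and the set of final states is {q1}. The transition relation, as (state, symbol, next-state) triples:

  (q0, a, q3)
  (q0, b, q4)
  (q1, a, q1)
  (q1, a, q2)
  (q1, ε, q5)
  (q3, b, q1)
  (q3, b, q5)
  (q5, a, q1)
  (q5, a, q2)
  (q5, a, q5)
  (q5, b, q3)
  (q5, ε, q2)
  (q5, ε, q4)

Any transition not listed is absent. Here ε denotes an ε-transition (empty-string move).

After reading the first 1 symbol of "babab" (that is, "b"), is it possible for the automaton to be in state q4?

Start in {q0}.
Read 'b': {q0} → {q4}.
State q4 is in {q4}.

Yes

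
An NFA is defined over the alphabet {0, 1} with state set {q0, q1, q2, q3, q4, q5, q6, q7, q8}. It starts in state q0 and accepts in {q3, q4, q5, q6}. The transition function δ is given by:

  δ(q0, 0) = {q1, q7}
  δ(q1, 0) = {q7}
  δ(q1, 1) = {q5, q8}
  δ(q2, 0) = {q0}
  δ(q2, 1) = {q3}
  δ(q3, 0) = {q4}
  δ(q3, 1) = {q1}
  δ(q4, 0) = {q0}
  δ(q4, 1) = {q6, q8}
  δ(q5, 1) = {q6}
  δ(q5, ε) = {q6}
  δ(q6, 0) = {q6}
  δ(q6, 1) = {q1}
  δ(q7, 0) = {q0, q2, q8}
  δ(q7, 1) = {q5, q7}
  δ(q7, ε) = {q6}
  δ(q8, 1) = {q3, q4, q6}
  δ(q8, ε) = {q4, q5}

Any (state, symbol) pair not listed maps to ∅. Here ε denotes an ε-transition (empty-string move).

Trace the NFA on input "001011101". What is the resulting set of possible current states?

{q1, q3, q4, q5, q6, q7, q8}

Start in {q0}.
Read '0': q0→{q1, q7}; union {q1, q7}; ε-closure = {q1, q6, q7}.
Read '0': q1→{q7}, q6→{q6}, q7→{q0, q2, q8}; union {q0, q2, q6, q7, q8}; ε-closure = {q0, q2, q4, q5, q6, q7, q8}.
Read '1': q0→∅, q2→{q3}, q4→{q6, q8}, q5→{q6}, q6→{q1}, q7→{q5, q7}, q8→{q3, q4, q6}; now {q1, q3, q4, q5, q6, q7, q8}.
Read '0': q1→{q7}, q3→{q4}, q4→{q0}, q5→∅, q6→{q6}, q7→{q0, q2, q8}, q8→∅; union {q0, q2, q4, q6, q7, q8}; ε-closure = {q0, q2, q4, q5, q6, q7, q8}.
Read '1': q0→∅, q2→{q3}, q4→{q6, q8}, q5→{q6}, q6→{q1}, q7→{q5, q7}, q8→{q3, q4, q6}; now {q1, q3, q4, q5, q6, q7, q8}.
Read '1': q1→{q5, q8}, q3→{q1}, q4→{q6, q8}, q5→{q6}, q6→{q1}, q7→{q5, q7}, q8→{q3, q4, q6}; now {q1, q3, q4, q5, q6, q7, q8}.
Read '1': q1→{q5, q8}, q3→{q1}, q4→{q6, q8}, q5→{q6}, q6→{q1}, q7→{q5, q7}, q8→{q3, q4, q6}; now {q1, q3, q4, q5, q6, q7, q8}.
Read '0': q1→{q7}, q3→{q4}, q4→{q0}, q5→∅, q6→{q6}, q7→{q0, q2, q8}, q8→∅; union {q0, q2, q4, q6, q7, q8}; ε-closure = {q0, q2, q4, q5, q6, q7, q8}.
Read '1': q0→∅, q2→{q3}, q4→{q6, q8}, q5→{q6}, q6→{q1}, q7→{q5, q7}, q8→{q3, q4, q6}; now {q1, q3, q4, q5, q6, q7, q8}.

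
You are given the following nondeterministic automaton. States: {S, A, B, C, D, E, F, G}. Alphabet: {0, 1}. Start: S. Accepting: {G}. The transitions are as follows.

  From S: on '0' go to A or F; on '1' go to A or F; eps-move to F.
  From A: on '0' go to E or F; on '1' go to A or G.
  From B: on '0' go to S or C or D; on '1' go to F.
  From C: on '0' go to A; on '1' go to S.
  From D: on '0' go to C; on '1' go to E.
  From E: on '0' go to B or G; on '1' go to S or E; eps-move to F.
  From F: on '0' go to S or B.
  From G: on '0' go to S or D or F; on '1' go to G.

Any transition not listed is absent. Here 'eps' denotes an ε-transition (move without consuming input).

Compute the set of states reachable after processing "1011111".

{S, A, E, F, G}

Start: ε-closure({S}) = {S, F}.
Read '1': {S, F} → {A, F}.
Read '0': {A, F} → {S, B, E, F}.
Read '1': {S, B, E, F} → {S, A, E, F}.
Read '1': {S, A, E, F} → {S, A, E, F, G}.
Read '1': {S, A, E, F, G} → {S, A, E, F, G}.
Read '1': {S, A, E, F, G} → {S, A, E, F, G}.
Read '1': {S, A, E, F, G} → {S, A, E, F, G}.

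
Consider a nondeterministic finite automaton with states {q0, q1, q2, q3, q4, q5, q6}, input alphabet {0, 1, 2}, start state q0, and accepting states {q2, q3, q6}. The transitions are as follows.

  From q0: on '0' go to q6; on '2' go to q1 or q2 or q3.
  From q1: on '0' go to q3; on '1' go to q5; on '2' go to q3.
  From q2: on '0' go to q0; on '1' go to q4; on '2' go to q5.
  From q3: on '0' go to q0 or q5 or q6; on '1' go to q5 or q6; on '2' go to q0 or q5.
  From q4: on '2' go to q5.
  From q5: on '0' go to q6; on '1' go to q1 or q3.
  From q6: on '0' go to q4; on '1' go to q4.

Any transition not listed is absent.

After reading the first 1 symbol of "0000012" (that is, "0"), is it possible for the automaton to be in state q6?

Yes

Start in {q0}.
Read '0': q0→{q6}; now {q6}.
State q6 is in {q6}.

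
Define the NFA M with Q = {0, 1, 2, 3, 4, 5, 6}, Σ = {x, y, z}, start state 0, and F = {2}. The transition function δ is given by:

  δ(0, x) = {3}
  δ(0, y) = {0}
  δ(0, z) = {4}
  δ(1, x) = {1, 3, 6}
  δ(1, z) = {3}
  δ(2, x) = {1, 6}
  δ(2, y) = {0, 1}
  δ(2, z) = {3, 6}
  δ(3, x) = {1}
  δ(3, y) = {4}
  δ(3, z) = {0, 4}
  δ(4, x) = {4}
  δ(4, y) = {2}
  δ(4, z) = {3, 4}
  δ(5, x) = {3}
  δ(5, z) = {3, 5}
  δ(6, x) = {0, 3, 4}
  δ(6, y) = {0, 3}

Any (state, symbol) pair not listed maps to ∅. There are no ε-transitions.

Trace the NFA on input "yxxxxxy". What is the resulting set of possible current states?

Start in {0}.
Read 'y': 0→{0}; now {0}.
Read 'x': 0→{3}; now {3}.
Read 'x': 3→{1}; now {1}.
Read 'x': 1→{1, 3, 6}; now {1, 3, 6}.
Read 'x': 1→{1, 3, 6}, 3→{1}, 6→{0, 3, 4}; now {0, 1, 3, 4, 6}.
Read 'x': 0→{3}, 1→{1, 3, 6}, 3→{1}, 4→{4}, 6→{0, 3, 4}; now {0, 1, 3, 4, 6}.
Read 'y': 0→{0}, 1→∅, 3→{4}, 4→{2}, 6→{0, 3}; now {0, 2, 3, 4}.

{0, 2, 3, 4}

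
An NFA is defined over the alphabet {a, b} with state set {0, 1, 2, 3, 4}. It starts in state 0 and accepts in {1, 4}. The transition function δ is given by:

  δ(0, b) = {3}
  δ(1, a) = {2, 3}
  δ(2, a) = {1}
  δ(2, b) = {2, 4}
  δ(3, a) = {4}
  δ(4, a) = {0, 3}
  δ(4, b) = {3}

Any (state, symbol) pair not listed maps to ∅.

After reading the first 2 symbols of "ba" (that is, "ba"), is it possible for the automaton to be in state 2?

Start in {0}.
Read 'b': {0} → {3}.
Read 'a': {3} → {4}.
State 2 is not in {4}.

No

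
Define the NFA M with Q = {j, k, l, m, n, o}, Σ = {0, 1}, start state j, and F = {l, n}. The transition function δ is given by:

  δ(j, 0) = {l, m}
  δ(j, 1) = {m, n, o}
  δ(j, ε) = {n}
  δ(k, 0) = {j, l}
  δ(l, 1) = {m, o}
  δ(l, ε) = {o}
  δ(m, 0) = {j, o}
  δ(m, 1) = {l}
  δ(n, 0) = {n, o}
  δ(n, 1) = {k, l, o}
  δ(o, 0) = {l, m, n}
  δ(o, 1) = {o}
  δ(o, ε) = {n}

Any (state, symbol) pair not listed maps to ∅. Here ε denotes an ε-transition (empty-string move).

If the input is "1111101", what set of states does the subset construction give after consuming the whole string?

{k, l, m, n, o}

Start: ε-closure({j}) = {j, n}.
Read '1': {j, n} → {k, l, m, n, o}.
Read '1': {k, l, m, n, o} → {k, l, m, n, o}.
Read '1': {k, l, m, n, o} → {k, l, m, n, o}.
Read '1': {k, l, m, n, o} → {k, l, m, n, o}.
Read '1': {k, l, m, n, o} → {k, l, m, n, o}.
Read '0': {k, l, m, n, o} → {j, l, m, n, o}.
Read '1': {j, l, m, n, o} → {k, l, m, n, o}.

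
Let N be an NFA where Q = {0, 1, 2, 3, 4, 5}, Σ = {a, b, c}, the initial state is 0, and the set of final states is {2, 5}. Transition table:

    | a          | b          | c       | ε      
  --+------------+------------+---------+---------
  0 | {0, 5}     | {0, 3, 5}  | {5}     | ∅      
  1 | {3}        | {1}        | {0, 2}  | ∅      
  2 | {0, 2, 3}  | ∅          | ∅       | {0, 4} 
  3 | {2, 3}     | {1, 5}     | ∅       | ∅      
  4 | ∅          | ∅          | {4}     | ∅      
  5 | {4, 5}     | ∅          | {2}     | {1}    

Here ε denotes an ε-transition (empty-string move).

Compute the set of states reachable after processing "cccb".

{1}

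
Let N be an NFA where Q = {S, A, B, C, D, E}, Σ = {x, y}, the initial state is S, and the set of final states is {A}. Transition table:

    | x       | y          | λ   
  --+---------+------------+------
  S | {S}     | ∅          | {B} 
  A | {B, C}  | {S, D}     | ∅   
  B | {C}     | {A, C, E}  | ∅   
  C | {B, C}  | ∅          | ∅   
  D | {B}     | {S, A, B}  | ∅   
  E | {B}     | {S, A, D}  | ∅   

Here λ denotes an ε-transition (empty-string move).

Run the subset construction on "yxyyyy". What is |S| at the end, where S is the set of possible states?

6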